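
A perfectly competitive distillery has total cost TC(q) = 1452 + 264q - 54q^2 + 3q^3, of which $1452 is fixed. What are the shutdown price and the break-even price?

Shutdown price = $21; break-even price = $165

AVC = 264 - 54q + 3q^2; minimized at q = 9, giving min AVC = $21. That is the shutdown price.
ATC = 1452/q + 264 - 54q + 3q^2. Setting dATC/dq = −1452/q^2 − 54 + 6q = 0 gives q = 11 (since 6·11^3 − 54·11^2 = 1452).
min ATC = 1452/11 + 264 − 54·11 + 3·11^2 = $165. That is the break-even price.
Between these two prices the firm operates at a loss; above $165 it earns a profit.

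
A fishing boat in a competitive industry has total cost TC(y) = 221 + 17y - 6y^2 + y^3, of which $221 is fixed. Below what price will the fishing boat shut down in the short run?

The firm shuts down when price falls below the minimum of average variable cost. AVC = VC/y = 17 - 6y + y^2.
dAVC/dy = -6 + 2y = 0 gives y = 3. min AVC = 17 - 6·3 + 3^2 = 8.
The firm shuts down for any P below $8.

$8 per unit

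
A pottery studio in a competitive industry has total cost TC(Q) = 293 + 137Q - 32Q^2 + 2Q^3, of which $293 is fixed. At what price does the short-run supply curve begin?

The firm shuts down when price falls below the minimum of average variable cost. AVC = VC/Q = 137 - 32Q + 2Q^2.
dAVC/dQ = -32 + 4Q = 0 gives Q = 8. min AVC = 137 - 32·8 + 2·8^2 = 9.
So the shutdown price is $9.

$9 per unit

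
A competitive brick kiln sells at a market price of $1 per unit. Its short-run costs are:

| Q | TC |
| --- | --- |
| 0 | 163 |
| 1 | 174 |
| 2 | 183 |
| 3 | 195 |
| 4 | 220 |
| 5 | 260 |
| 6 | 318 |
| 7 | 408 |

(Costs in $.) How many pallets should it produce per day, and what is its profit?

Q = 0 (shut down); profit = -$163

Tabulate TR − TC: Q=0: -163; Q=1: -173; Q=2: -181; Q=3: -192; Q=4: -216; Q=5: -255; Q=6: -312; Q=7: -401.
Profit is highest at Q = 0. Equivalently, the lowest AVC in the table is 20/2 ≈ $10 at Q = 2, and P = $1 falls below it — price never covers variable cost, so the firm shuts down and loses only its fixed cost.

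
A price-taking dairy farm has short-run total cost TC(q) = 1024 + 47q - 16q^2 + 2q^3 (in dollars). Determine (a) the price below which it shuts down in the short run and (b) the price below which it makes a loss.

Shutdown price = min AVC. AVC = 47 - 16q + 2q^2, with vertex at q = 4 and minimum $15.
ATC = 1024/q + 47 - 16q + 2q^2. Setting dATC/dq = −1024/q^2 − 16 + 4q = 0 gives q = 8 (since 4·8^3 − 16·8^2 = 1024).
min ATC = 1024/8 + 47 − 16·8 + 2·8^2 = $175. That is the break-even price.
For $15 ≤ P < $175 the firm produces at a loss; below $15 it shuts down.

Shutdown price = $15; break-even price = $175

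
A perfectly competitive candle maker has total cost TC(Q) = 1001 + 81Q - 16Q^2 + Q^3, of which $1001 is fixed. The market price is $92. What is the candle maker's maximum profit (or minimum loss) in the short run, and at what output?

Profit = -$275 at Q = 11

AVC = 81 - 16Q + Q^2; min AVC = $17 at Q = 8. Since P = $92 ≥ min AVC, the firm produces.
MC = 81 - 32Q + 3Q^2. Setting P = MC and taking the root on the rising branch gives Q* = 11.
TR = 92·11 = 1012. TC = 1001 + 286 = 1287. Profit = 1012 − 1287 = -$275.
That loss of $275 beats the $1001 the firm would lose by shutting down; producing recovers $726 of fixed cost.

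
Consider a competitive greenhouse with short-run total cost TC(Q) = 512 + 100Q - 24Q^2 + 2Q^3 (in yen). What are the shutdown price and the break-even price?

Shutdown price = ¥28; break-even price = ¥100

AVC = 100 - 24Q + 2Q^2; minimized at Q = 6, giving min AVC = ¥28. That is the shutdown price.
ATC = 512/Q + 100 - 24Q + 2Q^2. Setting dATC/dQ = −512/Q^2 − 24 + 4Q = 0 gives Q = 8 (since 4·8^3 − 24·8^2 = 512).
min ATC = 512/8 + 100 − 24·8 + 2·8^2 = ¥100. That is the break-even price.
Between these two prices the firm operates at a loss; above ¥100 it earns a profit.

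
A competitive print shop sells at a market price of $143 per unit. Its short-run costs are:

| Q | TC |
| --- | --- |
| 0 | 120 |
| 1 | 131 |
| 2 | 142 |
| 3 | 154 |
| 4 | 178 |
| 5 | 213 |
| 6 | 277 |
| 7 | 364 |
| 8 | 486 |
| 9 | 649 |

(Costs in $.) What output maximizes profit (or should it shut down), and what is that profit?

Q = 8; profit = $658

Compute π = P·Q − TC at each output: Q=0: -120; Q=1: 12; Q=2: 144; Q=3: 275; Q=4: 394; Q=5: 502; Q=6: 581; Q=7: 637; Q=8: 658; Q=9: 638.
Profit is maximized at Q = 8. AVC there is 366/8 = $45.75 ≤ P, so producing beats shutting down (which would give -$120).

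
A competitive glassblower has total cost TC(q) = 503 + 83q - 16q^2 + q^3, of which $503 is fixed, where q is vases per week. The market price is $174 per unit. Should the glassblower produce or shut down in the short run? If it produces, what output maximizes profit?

Produce at q = 13

Variable cost is VC = 83q - 16q^2 + q^3, so AVC = VC/q = 83 - 16q + q^2 and MC = dTC/dq = 83 - 32q + 3q^2.
AVC is minimized where dAVC/dq = -16 + 2q = 0, at q = 8; min AVC = 83 - 16·8 + 8^2 = $19.
Since P = $174 ≥ min AVC = $19, price covers variable cost and the firm should produce.
P = MC gives -91 - 32q + 3q^2 = 0, with roots -7/3 and 13. Take the larger (rising MC): q* = 13.
Check: AVC at q = 13 is $44 ≤ P, so revenue covers variable cost.
Profit = P·q − TC = 174·13 − 1075 = $1187.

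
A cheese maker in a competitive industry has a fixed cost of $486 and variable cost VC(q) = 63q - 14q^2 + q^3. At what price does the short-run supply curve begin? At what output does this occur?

The firm shuts down when price falls below the minimum of average variable cost. AVC = VC/q = 63 - 14q + q^2.
dAVC/dq = -14 + 2q = 0 gives q = 7. min AVC = 63 - 14·7 + 7^2 = 14.
The firm shuts down for any P below $14.

$14 per unit, at q = 7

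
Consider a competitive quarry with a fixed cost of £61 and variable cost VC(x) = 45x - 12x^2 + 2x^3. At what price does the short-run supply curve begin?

£27 per unit

The shutdown price is the minimum of AVC. VC = 45x - 12x^2 + 2x^3, so AVC = 45 - 12x + 2x^2.
At the minimum of AVC, MC = AVC. MC = 45 - 24x + 6x^2; setting MC = AVC gives 4x^2 - 12x = 0, so x = 3. min AVC = 27.
For P < £27 the firm produces nothing.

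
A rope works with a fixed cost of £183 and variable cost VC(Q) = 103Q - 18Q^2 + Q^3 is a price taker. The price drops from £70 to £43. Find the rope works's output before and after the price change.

Output falls from 11 to 10

MC = 103 - 36Q + 3Q^2; the shutdown threshold is min AVC = £22 (at Q = 9).
With P = £70 above the shutdown price, P = MC gives Q = 11.
At P = £43 ≥ min AVC, set P = MC: Q = 10. The firm stays open but cuts output.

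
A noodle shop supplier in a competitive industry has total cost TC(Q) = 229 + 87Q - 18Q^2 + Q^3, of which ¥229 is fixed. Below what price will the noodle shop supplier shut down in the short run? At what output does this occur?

Short-run supply begins at min AVC. From VC = 87Q - 18Q^2 + Q^3, AVC = 87 - 18Q + Q^2.
dAVC/dQ = -18 + 2Q = 0 gives Q = 9. min AVC = 87 - 18·9 + 9^2 = 6.
So the shutdown price is ¥6.

¥6 per unit, at Q = 9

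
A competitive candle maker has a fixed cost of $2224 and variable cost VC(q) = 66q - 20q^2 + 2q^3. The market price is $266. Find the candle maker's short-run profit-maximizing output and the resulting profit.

AVC = 66 - 20q + 2q^2 has its minimum $16 at q = 5; price $266 clears that bar, so the firm operates.
MC = 66 - 40q + 6q^2. Setting P = MC and taking the root on the rising branch gives q* = 10.
TR = 266·10 = 2660. TC = 2224 + 660 = 2884. Profit = 2660 − 2884 = -$224.
That loss of $224 beats the $2224 the firm would lose by shutting down; producing recovers $2000 of fixed cost.

Profit = -$224 at q = 10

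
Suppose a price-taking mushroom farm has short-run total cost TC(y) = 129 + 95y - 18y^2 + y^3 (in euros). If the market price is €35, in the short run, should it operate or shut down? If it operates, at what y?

Variable cost is VC = 95y - 18y^2 + y^3, so AVC = VC/y = 95 - 18y + y^2 and MC = dTC/dy = 95 - 36y + 3y^2.
The AVC parabola has its vertex at y = 18/2 = 9, where AVC = 95 - 18·9 + 9^2 = €14.
Since P = €35 ≥ min AVC = €14, price covers variable cost and the firm should produce.
Set P = MC: 35 = 95 - 36y + 3y^2 → 60 - 36y + 3y^2 = 0. The roots are y = 2 and y = 10; the profit-maximizing output is on the rising part of MC, so y* = 10.
Check: AVC at y = 10 is €15 ≤ P, so revenue covers variable cost.
Profit = P·y − TC = 35·10 − 279 = €71.

Produce at y = 10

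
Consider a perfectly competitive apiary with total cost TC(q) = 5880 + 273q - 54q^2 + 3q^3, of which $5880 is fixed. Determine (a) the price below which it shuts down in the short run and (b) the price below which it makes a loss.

Shutdown price = min AVC. AVC = 273 - 54q + 3q^2, with vertex at q = 9 and minimum $30.
ATC = 5880/q + 273 - 54q + 3q^2. Setting dATC/dq = −5880/q^2 − 54 + 6q = 0 gives q = 14 (since 6·14^3 − 54·14^2 = 5880).
min ATC = 5880/14 + 273 − 54·14 + 3·14^2 = $525. That is the break-even price.
For $30 ≤ P < $525 the firm produces at a loss; below $30 it shuts down.

Shutdown price = $30; break-even price = $525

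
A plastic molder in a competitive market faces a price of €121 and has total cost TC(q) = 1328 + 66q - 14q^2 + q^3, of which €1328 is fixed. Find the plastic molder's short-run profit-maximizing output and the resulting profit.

Profit = -€360 at q = 11

AVC = 66 - 14q + q^2; min AVC = €17 at q = 7. Since P = €121 ≥ min AVC, the firm produces.
MC = 66 - 28q + 3q^2. Setting P = MC and taking the root on the rising branch gives q* = 11.
TR = 121·11 = 1331. TC = 1328 + 363 = 1691. Profit = 1331 − 1691 = -€360.
By producing, the firm covers all variable cost plus €968 of fixed cost; shutting down would lose the full €1328.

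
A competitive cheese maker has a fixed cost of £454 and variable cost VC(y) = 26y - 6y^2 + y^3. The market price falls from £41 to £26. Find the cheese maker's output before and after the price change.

MC = 26 - 12y + 3y^2; the shutdown threshold is min AVC = £17 (at y = 3).
At P = £41 ≥ min AVC, set P = MC on the rising branch: y = 5.
At P = £26 ≥ min AVC, set P = MC: y = 4. The firm stays open but cuts output.

Output falls from 5 to 4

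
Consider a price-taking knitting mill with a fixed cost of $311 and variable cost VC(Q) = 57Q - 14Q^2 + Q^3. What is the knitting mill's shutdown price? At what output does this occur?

Short-run supply begins at min AVC. From VC = 57Q - 14Q^2 + Q^3, AVC = 57 - 14Q + Q^2.
dAVC/dQ = -14 + 2Q = 0 gives Q = 7. min AVC = 57 - 14·7 + 7^2 = 8.
The firm shuts down for any P below $8.

$8 per unit, at Q = 7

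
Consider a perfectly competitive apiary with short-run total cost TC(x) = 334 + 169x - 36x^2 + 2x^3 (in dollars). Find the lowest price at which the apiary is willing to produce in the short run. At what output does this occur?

$7 per unit, at x = 9

The shutdown price is the minimum of AVC. VC = 169x - 36x^2 + 2x^3, so AVC = 169 - 36x + 2x^2.
At the minimum of AVC, MC = AVC. MC = 169 - 72x + 6x^2; setting MC = AVC gives 4x^2 - 36x = 0, so x = 9. min AVC = 7.
For P < $7 the firm produces nothing.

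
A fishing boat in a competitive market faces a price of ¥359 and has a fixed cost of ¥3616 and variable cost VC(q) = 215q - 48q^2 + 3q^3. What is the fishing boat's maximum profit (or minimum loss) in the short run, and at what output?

Profit = -¥160 at q = 12

AVC = 215 - 48q + 3q^2 has its minimum ¥23 at q = 8; price ¥359 clears that bar, so the firm operates.
MC = 215 - 96q + 9q^2. Setting P = MC and taking the root on the rising branch gives q* = 12.
TR = 359·12 = 4308. TC = 3616 + 852 = 4468. Profit = 4308 − 4468 = -¥160.
By producing, the firm covers all variable cost plus ¥3456 of fixed cost; shutting down would lose the full ¥3616.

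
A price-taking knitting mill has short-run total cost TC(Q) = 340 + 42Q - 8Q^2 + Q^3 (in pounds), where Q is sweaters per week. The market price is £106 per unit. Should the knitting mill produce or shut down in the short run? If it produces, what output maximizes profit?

From TC, MC = TC'(Q) = 42 - 16Q + 3Q^2 and AVC = VC/Q = 42 - 8Q + Q^2.
AVC hits its minimum where MC = AVC, at Q = 4, giving min AVC = 42 - 8·4 + 4^2 = £26.
P = £106 exceeds min AVC = £26, so the firm stays open.
P = MC gives -64 - 16Q + 3Q^2 = 0, with roots -8/3 and 8. Take the larger (rising MC): Q* = 8.
Check: AVC at Q = 8 is £42 ≤ P, so revenue covers variable cost.
Profit = P·Q − TC = 106·8 − 676 = £172.

Produce at Q = 8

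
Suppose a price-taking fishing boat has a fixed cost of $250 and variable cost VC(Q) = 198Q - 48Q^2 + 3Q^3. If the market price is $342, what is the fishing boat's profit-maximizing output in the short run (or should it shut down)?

Produce at Q = 12

From TC, MC = TC'(Q) = 198 - 96Q + 9Q^2 and AVC = VC/Q = 198 - 48Q + 3Q^2.
AVC hits its minimum where MC = AVC, at Q = 8, giving min AVC = 198 - 48·8 + 3·8^2 = $6.
Because $342 ≥ $6, revenue can cover variable cost; the firm operates.
Solving P = MC: -144 - 96Q + 9Q^2 = 0 ⇒ Q = -4/3 or 12. On the upward-sloping branch, Q* = 12.
Check: AVC at Q = 12 is $54 ≤ P, so revenue covers variable cost.
Profit = P·Q − TC = 342·12 − 898 = $3206.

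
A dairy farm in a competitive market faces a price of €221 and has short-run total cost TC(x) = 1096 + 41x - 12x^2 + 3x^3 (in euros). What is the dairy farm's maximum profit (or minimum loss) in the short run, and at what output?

AVC = 41 - 12x + 3x^2; min AVC = €29 at x = 2. Since P = €221 ≥ min AVC, the firm produces.
With MC = 41 - 24x + 9x^2, P = MC on the upward-sloping part at x* = 6.
TR = 221·6 = 1326. TC = 1096 + 462 = 1558. Profit = 1326 − 1558 = -€232.
That loss of €232 beats the €1096 the firm would lose by shutting down; producing recovers €864 of fixed cost.

Profit = -€232 at x = 6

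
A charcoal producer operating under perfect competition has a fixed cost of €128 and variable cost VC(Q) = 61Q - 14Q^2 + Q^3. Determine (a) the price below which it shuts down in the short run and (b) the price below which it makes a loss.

Shutdown price = €12; break-even price = €29

AVC = 61 - 14Q + Q^2; minimized at Q = 7, giving min AVC = €12. That is the shutdown price.
ATC = 128/Q + 61 - 14Q + Q^2. Setting dATC/dQ = −128/Q^2 − 14 + 2Q = 0 gives Q = 8 (since 2·8^3 − 14·8^2 = 128).
min ATC = 128/8 + 61 − 14·8 + 8^2 = €29. That is the break-even price.
For €12 ≤ P < €29 the firm produces at a loss; below €12 it shuts down.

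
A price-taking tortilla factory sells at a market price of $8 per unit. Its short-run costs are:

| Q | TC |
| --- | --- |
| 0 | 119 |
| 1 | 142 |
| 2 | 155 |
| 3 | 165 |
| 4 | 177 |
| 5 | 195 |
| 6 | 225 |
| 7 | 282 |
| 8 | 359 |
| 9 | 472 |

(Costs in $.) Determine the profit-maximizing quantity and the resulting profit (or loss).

Tabulate TR − TC: Q=0: -119; Q=1: -134; Q=2: -139; Q=3: -141; Q=4: -145; Q=5: -155; Q=6: -177; Q=7: -226; Q=8: -295; Q=9: -400.
Profit is highest at Q = 0. Equivalently, the lowest AVC in the table is 58/4 ≈ $14.50 at Q = 4, and P = $8 falls below it — price never covers variable cost, so the firm shuts down and loses only its fixed cost.

Q = 0 (shut down); profit = -$119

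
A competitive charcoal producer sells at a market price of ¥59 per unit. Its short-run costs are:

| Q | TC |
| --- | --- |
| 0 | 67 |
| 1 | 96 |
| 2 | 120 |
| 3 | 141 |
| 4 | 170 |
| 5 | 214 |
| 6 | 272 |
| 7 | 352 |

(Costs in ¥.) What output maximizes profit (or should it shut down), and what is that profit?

Tabulate TR − TC: Q=0: -67; Q=1: -37; Q=2: -2; Q=3: 36; Q=4: 66; Q=5: 81; Q=6: 82; Q=7: 61.
Profit is maximized at Q = 6. AVC there is 205/6 = ¥34.17 ≤ P, so producing beats shutting down (which would give -¥67).

Q = 6; profit = ¥82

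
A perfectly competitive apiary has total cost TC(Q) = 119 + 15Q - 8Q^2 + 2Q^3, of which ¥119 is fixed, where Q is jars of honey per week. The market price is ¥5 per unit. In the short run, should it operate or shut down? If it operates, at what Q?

Strip out fixed cost: VC = 15Q - 8Q^2 + 2Q^3. Then AVC = 15 - 8Q + 2Q^2 and MC = 15 - 16Q + 6Q^2.
AVC is minimized where dAVC/dQ = -8 + 4Q = 0, at Q = 2; min AVC = 15 - 8·2 + 2·2^2 = ¥7.
With P < min AVC (¥5 < ¥7), every unit sold adds to the loss.
Shutting down limits the loss to fixed cost, ¥119.

Shut down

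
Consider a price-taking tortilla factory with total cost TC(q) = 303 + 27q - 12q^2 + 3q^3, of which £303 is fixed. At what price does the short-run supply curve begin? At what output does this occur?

Short-run supply begins at min AVC. From VC = 27q - 12q^2 + 3q^3, AVC = 27 - 12q + 3q^2.
dAVC/dq = -12 + 6q = 0 gives q = 2. min AVC = 27 - 12·2 + 3·2^2 = 15.
The firm shuts down for any P below £15.

£15 per unit, at q = 2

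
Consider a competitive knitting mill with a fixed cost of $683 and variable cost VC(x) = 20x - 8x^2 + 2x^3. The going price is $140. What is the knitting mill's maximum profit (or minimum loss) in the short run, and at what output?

Profit = -$107 at x = 6

AVC = 20 - 8x + 2x^2; min AVC = $12 at x = 2. Since P = $140 ≥ min AVC, the firm produces.
MC = 20 - 16x + 6x^2. Setting P = MC and taking the root on the rising branch gives x* = 6.
TR = 140·6 = 840. TC = 683 + 264 = 947. Profit = 840 − 947 = -$107.
By producing, the firm covers all variable cost plus $576 of fixed cost; shutting down would lose the full $683.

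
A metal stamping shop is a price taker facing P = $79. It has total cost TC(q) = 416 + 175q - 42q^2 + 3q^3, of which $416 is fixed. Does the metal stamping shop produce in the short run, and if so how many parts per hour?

Produce at q = 8

Variable cost is VC = 175q - 42q^2 + 3q^3, so AVC = VC/q = 175 - 42q + 3q^2 and MC = dTC/dq = 175 - 84q + 9q^2.
AVC is minimized where dAVC/dq = -42 + 6q = 0, at q = 7; min AVC = 175 - 42·7 + 3·7^2 = $28.
Because $79 ≥ $28, revenue can cover variable cost; the firm operates.
Set P = MC: 79 = 175 - 84q + 9q^2 → 96 - 84q + 9q^2 = 0. The roots are q = 4/3 and q = 8; the profit-maximizing output is on the rising part of MC, so q* = 8.
Check: AVC at q = 8 is $31 ≤ P, so revenue covers variable cost.
Profit = P·q − TC = 79·8 − 664 = -$32, a loss, but smaller than the $416 fixed cost the firm would lose by shutting down.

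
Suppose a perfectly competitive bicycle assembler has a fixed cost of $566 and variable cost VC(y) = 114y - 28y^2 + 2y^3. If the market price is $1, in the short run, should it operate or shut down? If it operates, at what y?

Shut down

Variable cost is VC = 114y - 28y^2 + 2y^3, so AVC = VC/y = 114 - 28y + 2y^2 and MC = dTC/dy = 114 - 56y + 6y^2.
AVC hits its minimum where MC = AVC, at y = 7, giving min AVC = 114 - 28·7 + 2·7^2 = $16.
Since P = $1 < min AVC = $16, price fails to cover variable cost at any output.
The firm minimizes its loss by shutting down and losing only its fixed cost of $566.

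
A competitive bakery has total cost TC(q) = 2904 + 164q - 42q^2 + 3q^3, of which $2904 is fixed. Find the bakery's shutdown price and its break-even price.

AVC = 164 - 42q + 3q^2; minimized at q = 7, giving min AVC = $17. That is the shutdown price.
ATC = 2904/q + 164 - 42q + 3q^2. Setting dATC/dq = −2904/q^2 − 42 + 6q = 0 gives q = 11 (since 6·11^3 − 42·11^2 = 2904).
min ATC = 2904/11 + 164 − 42·11 + 3·11^2 = $329. That is the break-even price.
Between these two prices the firm operates at a loss; above $329 it earns a profit.

Shutdown price = $17; break-even price = $329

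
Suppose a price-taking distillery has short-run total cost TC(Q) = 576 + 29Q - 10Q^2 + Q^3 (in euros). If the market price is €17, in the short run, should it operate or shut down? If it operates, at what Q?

Produce at Q = 6

Strip out fixed cost: VC = 29Q - 10Q^2 + Q^3. Then AVC = 29 - 10Q + Q^2 and MC = 29 - 20Q + 3Q^2.
AVC hits its minimum where MC = AVC, at Q = 5, giving min AVC = 29 - 10·5 + 5^2 = €4.
Since P = €17 ≥ min AVC = €4, price covers variable cost and the firm should produce.
Set P = MC: 17 = 29 - 20Q + 3Q^2 → 12 - 20Q + 3Q^2 = 0. The roots are Q = 2/3 and Q = 6; the profit-maximizing output is on the rising part of MC, so Q* = 6.
Check: AVC at Q = 6 is €5 ≤ P, so revenue covers variable cost.
Profit = P·Q − TC = 17·6 − 606 = -€504, a loss, but smaller than the €576 fixed cost the firm would lose by shutting down.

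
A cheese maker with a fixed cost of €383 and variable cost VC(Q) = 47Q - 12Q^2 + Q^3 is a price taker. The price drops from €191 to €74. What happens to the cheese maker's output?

Output falls from 12 to 9

AVC = 47 - 12Q + Q^2, minimized at Q = 6 where min AVC = €11. MC = 47 - 24Q + 3Q^2.
With P = €191 above the shutdown price, P = MC gives Q = 12.
At P = €74 ≥ min AVC, set P = MC: Q = 9. The firm stays open but cuts output.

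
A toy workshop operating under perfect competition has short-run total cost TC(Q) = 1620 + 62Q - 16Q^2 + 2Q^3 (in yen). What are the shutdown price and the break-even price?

Shutdown price = ¥30; break-even price = ¥260

Shutdown price = min AVC. AVC = 62 - 16Q + 2Q^2, with vertex at Q = 4 and minimum ¥30.
ATC = 1620/Q + 62 - 16Q + 2Q^2. Setting dATC/dQ = −1620/Q^2 − 16 + 4Q = 0 gives Q = 9 (since 4·9^3 − 16·9^2 = 1620).
min ATC = 1620/9 + 62 − 16·9 + 2·9^2 = ¥260. That is the break-even price.
For ¥30 ≤ P < ¥260 the firm produces at a loss; below ¥30 it shuts down.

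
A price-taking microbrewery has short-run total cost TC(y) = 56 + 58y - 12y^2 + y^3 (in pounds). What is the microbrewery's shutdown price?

The firm shuts down when price falls below the minimum of average variable cost. AVC = VC/y = 58 - 12y + y^2.
dAVC/dy = -12 + 2y = 0 gives y = 6. min AVC = 58 - 12·6 + 6^2 = 22.
The firm shuts down for any P below £22.

£22 per unit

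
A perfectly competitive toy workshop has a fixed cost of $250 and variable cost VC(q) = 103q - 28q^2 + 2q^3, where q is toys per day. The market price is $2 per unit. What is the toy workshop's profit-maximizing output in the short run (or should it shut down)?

Shut down

From TC, MC = TC'(q) = 103 - 56q + 6q^2 and AVC = VC/q = 103 - 28q + 2q^2.
The AVC parabola has its vertex at q = 28/4 = 7, where AVC = 103 - 28·7 + 2·7^2 = $5.
Since P = $2 < min AVC = $5, price fails to cover variable cost at any output.
The firm minimizes its loss by shutting down and losing only its fixed cost of $250.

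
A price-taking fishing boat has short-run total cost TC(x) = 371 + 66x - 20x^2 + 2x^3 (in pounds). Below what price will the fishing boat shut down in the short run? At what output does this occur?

£16 per unit, at x = 5

The shutdown price is the minimum of AVC. VC = 66x - 20x^2 + 2x^3, so AVC = 66 - 20x + 2x^2.
dAVC/dx = -20 + 4x = 0 gives x = 5. min AVC = 66 - 20·5 + 2·5^2 = 16.
So the shutdown price is £16.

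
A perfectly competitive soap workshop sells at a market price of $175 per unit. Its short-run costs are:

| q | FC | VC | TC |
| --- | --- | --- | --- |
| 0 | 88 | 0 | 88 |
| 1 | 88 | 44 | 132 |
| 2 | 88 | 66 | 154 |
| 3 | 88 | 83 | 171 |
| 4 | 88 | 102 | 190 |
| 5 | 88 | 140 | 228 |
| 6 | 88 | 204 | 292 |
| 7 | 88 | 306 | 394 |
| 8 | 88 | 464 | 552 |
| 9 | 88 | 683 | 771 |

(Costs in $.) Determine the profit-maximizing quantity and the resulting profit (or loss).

q = 8; profit = $848

Compute π = P·q − TC at each output: q=0: -88; q=1: 43; q=2: 196; q=3: 354; q=4: 510; q=5: 647; q=6: 758; q=7: 831; q=8: 848; q=9: 804.
Profit is maximized at q = 8. AVC there is 464/8 = $58 ≤ P, so producing beats shutting down (which would give -$88).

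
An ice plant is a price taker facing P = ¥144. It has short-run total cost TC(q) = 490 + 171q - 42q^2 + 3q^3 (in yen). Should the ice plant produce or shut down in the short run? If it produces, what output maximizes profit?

Variable cost is VC = 171q - 42q^2 + 3q^3, so AVC = VC/q = 171 - 42q + 3q^2 and MC = dTC/dq = 171 - 84q + 9q^2.
AVC hits its minimum where MC = AVC, at q = 7, giving min AVC = 171 - 42·7 + 3·7^2 = ¥24.
P = ¥144 exceeds min AVC = ¥24, so the firm stays open.
Set P = MC: 144 = 171 - 84q + 9q^2 → 27 - 84q + 9q^2 = 0. The roots are q = 1/3 and q = 9; the profit-maximizing output is on the rising part of MC, so q* = 9.
Check: AVC at q = 9 is ¥36 ≤ P, so revenue covers variable cost.
Profit = P·q − TC = 144·9 − 814 = ¥482.

Produce at q = 9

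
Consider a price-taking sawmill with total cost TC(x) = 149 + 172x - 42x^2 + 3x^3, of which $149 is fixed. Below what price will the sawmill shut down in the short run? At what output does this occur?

$25 per unit, at x = 7

The shutdown price is the minimum of AVC. VC = 172x - 42x^2 + 3x^3, so AVC = 172 - 42x + 3x^2.
dAVC/dx = -42 + 6x = 0 gives x = 7. min AVC = 172 - 42·7 + 3·7^2 = 25.
For P < $25 the firm produces nothing.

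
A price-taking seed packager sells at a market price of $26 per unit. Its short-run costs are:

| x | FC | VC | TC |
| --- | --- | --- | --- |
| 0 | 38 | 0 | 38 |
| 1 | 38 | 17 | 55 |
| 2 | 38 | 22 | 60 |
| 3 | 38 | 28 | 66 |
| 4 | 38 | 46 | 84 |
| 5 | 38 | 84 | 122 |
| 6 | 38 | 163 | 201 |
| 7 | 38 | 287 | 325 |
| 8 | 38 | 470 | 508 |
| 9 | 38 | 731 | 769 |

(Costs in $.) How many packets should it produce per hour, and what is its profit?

x = 4; profit = $20

Tabulate TR − TC: x=0: -38; x=1: -29; x=2: -8; x=3: 12; x=4: 20; x=5: 8; x=6: -45; x=7: -143; x=8: -300; x=9: -535.
Profit is maximized at x = 4. AVC there is 46/4 = $11.50 ≤ P, so producing beats shutting down (which would give -$38).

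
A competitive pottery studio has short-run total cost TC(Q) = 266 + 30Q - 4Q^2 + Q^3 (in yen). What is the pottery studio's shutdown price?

¥26 per unit

The shutdown price is the minimum of AVC. VC = 30Q - 4Q^2 + Q^3, so AVC = 30 - 4Q + Q^2.
At the minimum of AVC, MC = AVC. MC = 30 - 8Q + 3Q^2; setting MC = AVC gives 2Q^2 - 4Q = 0, so Q = 2. min AVC = 26.
For P < ¥26 the firm produces nothing.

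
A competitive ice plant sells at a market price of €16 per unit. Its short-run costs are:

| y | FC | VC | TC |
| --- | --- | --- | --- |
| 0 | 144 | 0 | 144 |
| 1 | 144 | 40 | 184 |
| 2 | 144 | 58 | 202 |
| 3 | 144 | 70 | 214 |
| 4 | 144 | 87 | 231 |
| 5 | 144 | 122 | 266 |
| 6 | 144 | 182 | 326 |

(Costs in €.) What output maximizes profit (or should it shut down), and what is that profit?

y = 0 (shut down); profit = -€144

Profit at each row (π = 16y − TC): y=0: -144; y=1: -168; y=2: -170; y=3: -166; y=4: -167; y=5: -186; y=6: -230.
Profit is highest at y = 0. Equivalently, the lowest AVC in the table is 87/4 ≈ €21.75 at y = 4, and P = €16 falls below it — price never covers variable cost, so the firm shuts down and loses only its fixed cost.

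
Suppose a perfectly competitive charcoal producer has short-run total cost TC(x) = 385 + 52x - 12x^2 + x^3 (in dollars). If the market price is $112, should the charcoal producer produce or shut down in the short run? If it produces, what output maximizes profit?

From TC, MC = TC'(x) = 52 - 24x + 3x^2 and AVC = VC/x = 52 - 12x + x^2.
AVC is minimized where dAVC/dx = -12 + 2x = 0, at x = 6; min AVC = 52 - 12·6 + 6^2 = $16.
P = $112 exceeds min AVC = $16, so the firm stays open.
Set P = MC: 112 = 52 - 24x + 3x^2 → -60 - 24x + 3x^2 = 0. The roots are x = -2 and x = 10; the profit-maximizing output is on the rising part of MC, so x* = 10.
Check: AVC at x = 10 is $32 ≤ P, so revenue covers variable cost.
Profit = P·x − TC = 112·10 − 705 = $415.

Produce at x = 10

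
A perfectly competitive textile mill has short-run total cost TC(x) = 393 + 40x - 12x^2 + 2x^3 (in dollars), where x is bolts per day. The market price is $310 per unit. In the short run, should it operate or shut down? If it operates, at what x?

Strip out fixed cost: VC = 40x - 12x^2 + 2x^3. Then AVC = 40 - 12x + 2x^2 and MC = 40 - 24x + 6x^2.
AVC hits its minimum where MC = AVC, at x = 3, giving min AVC = 40 - 12·3 + 2·3^2 = $22.
P = $310 exceeds min AVC = $22, so the firm stays open.
Solving P = MC: -270 - 24x + 6x^2 = 0 ⇒ x = -5 or 9. On the upward-sloping branch, x* = 9.
Check: AVC at x = 9 is $94 ≤ P, so revenue covers variable cost.
Profit = P·x − TC = 310·9 − 1239 = $1551.

Produce at x = 9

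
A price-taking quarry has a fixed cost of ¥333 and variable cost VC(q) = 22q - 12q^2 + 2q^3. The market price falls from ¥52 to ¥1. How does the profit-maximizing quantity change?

MC = 22 - 24q + 6q^2; the shutdown threshold is min AVC = ¥4 (at q = 3).
At P = ¥52 ≥ min AVC, set P = MC on the rising branch: q = 5.
At P = ¥1 < min AVC = ¥4, price no longer covers variable cost at any output, so the firm shuts down: q = 0.

Output falls from 5 to 0 (the firm shuts down)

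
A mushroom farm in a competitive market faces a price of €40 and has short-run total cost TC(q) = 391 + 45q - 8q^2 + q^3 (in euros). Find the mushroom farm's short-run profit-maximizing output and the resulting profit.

Profit = -€341 at q = 5

AVC = 45 - 8q + q^2 has its minimum €29 at q = 4; price €40 clears that bar, so the firm operates.
With MC = 45 - 16q + 3q^2, P = MC on the upward-sloping part at q* = 5.
TR = 40·5 = 200. TC = 391 + 150 = 541. Profit = 200 − 541 = -€341.
By producing, the firm covers all variable cost plus €50 of fixed cost; shutting down would lose the full €391.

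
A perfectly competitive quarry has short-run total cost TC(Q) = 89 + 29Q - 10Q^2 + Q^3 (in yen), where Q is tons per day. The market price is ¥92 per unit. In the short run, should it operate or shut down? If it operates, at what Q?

Produce at Q = 9

Variable cost is VC = 29Q - 10Q^2 + Q^3, so AVC = VC/Q = 29 - 10Q + Q^2 and MC = dTC/dQ = 29 - 20Q + 3Q^2.
The AVC parabola has its vertex at Q = 10/2 = 5, where AVC = 29 - 10·5 + 5^2 = ¥4.
Since P = ¥92 ≥ min AVC = ¥4, price covers variable cost and the firm should produce.
Solving P = MC: -63 - 20Q + 3Q^2 = 0 ⇒ Q = -7/3 or 9. On the upward-sloping branch, Q* = 9.
Check: AVC at Q = 9 is ¥20 ≤ P, so revenue covers variable cost.
Profit = P·Q − TC = 92·9 − 269 = ¥559.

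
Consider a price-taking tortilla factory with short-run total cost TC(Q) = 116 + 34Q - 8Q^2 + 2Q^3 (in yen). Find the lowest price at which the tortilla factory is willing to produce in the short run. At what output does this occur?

The shutdown price is the minimum of AVC. VC = 34Q - 8Q^2 + 2Q^3, so AVC = 34 - 8Q + 2Q^2.
dAVC/dQ = -8 + 4Q = 0 gives Q = 2. min AVC = 34 - 8·2 + 2·2^2 = 26.
For P < ¥26 the firm produces nothing.

¥26 per unit, at Q = 2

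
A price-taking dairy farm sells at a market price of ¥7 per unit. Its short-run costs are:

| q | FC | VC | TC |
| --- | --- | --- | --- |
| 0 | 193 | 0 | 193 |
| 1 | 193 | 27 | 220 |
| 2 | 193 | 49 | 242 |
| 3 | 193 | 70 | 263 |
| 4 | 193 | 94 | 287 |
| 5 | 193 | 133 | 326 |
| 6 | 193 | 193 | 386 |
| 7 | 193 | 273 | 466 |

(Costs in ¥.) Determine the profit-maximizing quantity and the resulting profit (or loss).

Tabulate TR − TC: q=0: -193; q=1: -213; q=2: -228; q=3: -242; q=4: -259; q=5: -291; q=6: -344; q=7: -417.
Profit is highest at q = 0. Equivalently, the lowest AVC in the table is 70/3 ≈ ¥23.33 at q = 3, and P = ¥7 falls below it — price never covers variable cost, so the firm shuts down and loses only its fixed cost.

q = 0 (shut down); profit = -¥193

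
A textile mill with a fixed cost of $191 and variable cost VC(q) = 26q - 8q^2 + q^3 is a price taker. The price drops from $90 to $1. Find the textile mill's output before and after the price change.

Output falls from 8 to 0 (the firm shuts down)

AVC = 26 - 8q + q^2, minimized at q = 4 where min AVC = $10. MC = 26 - 16q + 3q^2.
At P = $90 ≥ min AVC, set P = MC on the rising branch: q = 8.
At P = $1 < min AVC = $10, price no longer covers variable cost at any output, so the firm shuts down: q = 0.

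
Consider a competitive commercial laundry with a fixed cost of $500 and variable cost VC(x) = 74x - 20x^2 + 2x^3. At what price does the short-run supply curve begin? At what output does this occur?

$24 per unit, at x = 5

The firm shuts down when price falls below the minimum of average variable cost. AVC = VC/x = 74 - 20x + 2x^2.
dAVC/dx = -20 + 4x = 0 gives x = 5. min AVC = 74 - 20·5 + 2·5^2 = 24.
The firm shuts down for any P below $24.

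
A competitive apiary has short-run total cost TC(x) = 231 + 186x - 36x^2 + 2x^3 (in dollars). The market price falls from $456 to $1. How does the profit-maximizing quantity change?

Output falls from 15 to 0 (the firm shuts down)

MC = 186 - 72x + 6x^2; the shutdown threshold is min AVC = $24 (at x = 9).
At P = $456 ≥ min AVC, set P = MC on the rising branch: x = 15.
At P = $1 < min AVC = $24, price no longer covers variable cost at any output, so the firm shuts down: x = 0.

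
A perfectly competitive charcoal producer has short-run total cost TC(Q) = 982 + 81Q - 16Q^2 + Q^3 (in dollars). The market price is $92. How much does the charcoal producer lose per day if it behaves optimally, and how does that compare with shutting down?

AVC = 81 - 16Q + Q^2; min AVC = $17 at Q = 8. Since P = $92 ≥ min AVC, the firm produces.
MC = 81 - 32Q + 3Q^2. Setting P = MC and taking the root on the rising branch gives Q* = 11.
TR = 92·11 = 1012. TC = 982 + 286 = 1268. Profit = 1012 − 1268 = -$256.
Shutting down would mean losing the fixed cost of $982, so operating at a loss of $256 is better by $726.

Profit = -$256 at Q = 11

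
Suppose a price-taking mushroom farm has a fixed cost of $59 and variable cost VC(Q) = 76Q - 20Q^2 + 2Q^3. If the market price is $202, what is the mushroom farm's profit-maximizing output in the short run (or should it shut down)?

Produce at Q = 9

Strip out fixed cost: VC = 76Q - 20Q^2 + 2Q^3. Then AVC = 76 - 20Q + 2Q^2 and MC = 76 - 40Q + 6Q^2.
AVC hits its minimum where MC = AVC, at Q = 5, giving min AVC = 76 - 20·5 + 2·5^2 = $26.
Because $202 ≥ $26, revenue can cover variable cost; the firm operates.
Solving P = MC: -126 - 40Q + 6Q^2 = 0 ⇒ Q = -7/3 or 9. On the upward-sloping branch, Q* = 9.
Check: AVC at Q = 9 is $58 ≤ P, so revenue covers variable cost.
Profit = P·Q − TC = 202·9 − 581 = $1237.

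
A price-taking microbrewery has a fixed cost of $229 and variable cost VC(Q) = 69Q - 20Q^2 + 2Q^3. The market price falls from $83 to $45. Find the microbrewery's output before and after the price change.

MC = 69 - 40Q + 6Q^2; the shutdown threshold is min AVC = $19 (at Q = 5).
At P = $83 ≥ min AVC, set P = MC on the rising branch: Q = 7.
At P = $45 ≥ min AVC, set P = MC: Q = 6. The firm stays open but cuts output.

Output falls from 7 to 6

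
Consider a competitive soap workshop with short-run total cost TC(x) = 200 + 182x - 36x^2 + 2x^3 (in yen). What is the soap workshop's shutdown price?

¥20 per unit

The firm shuts down when price falls below the minimum of average variable cost. AVC = VC/x = 182 - 36x + 2x^2.
At the minimum of AVC, MC = AVC. MC = 182 - 72x + 6x^2; setting MC = AVC gives 4x^2 - 36x = 0, so x = 9. min AVC = 20.
So the shutdown price is ¥20.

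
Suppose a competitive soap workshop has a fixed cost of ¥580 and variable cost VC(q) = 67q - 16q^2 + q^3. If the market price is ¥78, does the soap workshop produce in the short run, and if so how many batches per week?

Produce at q = 11

Variable cost is VC = 67q - 16q^2 + q^3, so AVC = VC/q = 67 - 16q + q^2 and MC = dTC/dq = 67 - 32q + 3q^2.
AVC is minimized where dAVC/dq = -16 + 2q = 0, at q = 8; min AVC = 67 - 16·8 + 8^2 = ¥3.
Because ¥78 ≥ ¥3, revenue can cover variable cost; the firm operates.
Solving P = MC: -11 - 32q + 3q^2 = 0 ⇒ q = -1/3 or 11. On the upward-sloping branch, q* = 11.
Check: AVC at q = 11 is ¥12 ≤ P, so revenue covers variable cost.
Profit = P·q − TC = 78·11 − 712 = ¥146.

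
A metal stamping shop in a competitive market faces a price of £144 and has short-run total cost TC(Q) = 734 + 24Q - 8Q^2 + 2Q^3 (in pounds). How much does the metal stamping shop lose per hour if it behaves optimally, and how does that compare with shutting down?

AVC = 24 - 8Q + 2Q^2; min AVC = £16 at Q = 2. Since P = £144 ≥ min AVC, the firm produces.
With MC = 24 - 16Q + 6Q^2, P = MC on the upward-sloping part at Q* = 6.
TR = 144·6 = 864. TC = 734 + 288 = 1022. Profit = 864 − 1022 = -£158.
By producing, the firm covers all variable cost plus £576 of fixed cost; shutting down would lose the full £734.

Profit = -£158 at Q = 6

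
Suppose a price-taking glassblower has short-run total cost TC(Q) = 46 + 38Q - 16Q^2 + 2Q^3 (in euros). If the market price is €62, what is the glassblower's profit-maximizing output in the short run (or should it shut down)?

Produce at Q = 6

Variable cost is VC = 38Q - 16Q^2 + 2Q^3, so AVC = VC/Q = 38 - 16Q + 2Q^2 and MC = dTC/dQ = 38 - 32Q + 6Q^2.
AVC is minimized where dAVC/dQ = -16 + 4Q = 0, at Q = 4; min AVC = 38 - 16·4 + 2·4^2 = €6.
P = €62 exceeds min AVC = €6, so the firm stays open.
P = MC gives -24 - 32Q + 6Q^2 = 0, with roots -2/3 and 6. Take the larger (rising MC): Q* = 6.
Check: AVC at Q = 6 is €14 ≤ P, so revenue covers variable cost.
Profit = P·Q − TC = 62·6 − 130 = €242.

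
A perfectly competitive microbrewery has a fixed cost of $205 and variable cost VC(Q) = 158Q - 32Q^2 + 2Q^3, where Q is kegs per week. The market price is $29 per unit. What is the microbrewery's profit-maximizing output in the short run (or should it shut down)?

From TC, MC = TC'(Q) = 158 - 64Q + 6Q^2 and AVC = VC/Q = 158 - 32Q + 2Q^2.
AVC is minimized where dAVC/dQ = -32 + 4Q = 0, at Q = 8; min AVC = 158 - 32·8 + 2·8^2 = $30.
With P < min AVC ($29 < $30), every unit sold adds to the loss.
The firm minimizes its loss by shutting down and losing only its fixed cost of $205.

Shut down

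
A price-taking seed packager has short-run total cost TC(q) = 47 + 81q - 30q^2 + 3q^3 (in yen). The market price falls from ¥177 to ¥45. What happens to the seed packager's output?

Output falls from 8 to 6

AVC = 81 - 30q + 3q^2, minimized at q = 5 where min AVC = ¥6. MC = 81 - 60q + 9q^2.
With P = ¥177 above the shutdown price, P = MC gives q = 8.
At P = ¥45 ≥ min AVC, set P = MC: q = 6. The firm stays open but cuts output.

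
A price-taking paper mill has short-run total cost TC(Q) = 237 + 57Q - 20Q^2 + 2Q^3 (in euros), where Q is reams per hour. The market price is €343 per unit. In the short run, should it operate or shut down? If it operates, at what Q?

Produce at Q = 11

Strip out fixed cost: VC = 57Q - 20Q^2 + 2Q^3. Then AVC = 57 - 20Q + 2Q^2 and MC = 57 - 40Q + 6Q^2.
The AVC parabola has its vertex at Q = 20/4 = 5, where AVC = 57 - 20·5 + 2·5^2 = €7.
P = €343 exceeds min AVC = €7, so the firm stays open.
Solving P = MC: -286 - 40Q + 6Q^2 = 0 ⇒ Q = -13/3 or 11. On the upward-sloping branch, Q* = 11.
Check: AVC at Q = 11 is €79 ≤ P, so revenue covers variable cost.
Profit = P·Q − TC = 343·11 − 1106 = €2667.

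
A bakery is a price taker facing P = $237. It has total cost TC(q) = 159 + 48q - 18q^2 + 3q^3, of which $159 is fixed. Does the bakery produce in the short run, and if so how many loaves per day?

Produce at q = 7

From TC, MC = TC'(q) = 48 - 36q + 9q^2 and AVC = VC/q = 48 - 18q + 3q^2.
AVC is minimized where dAVC/dq = -18 + 6q = 0, at q = 3; min AVC = 48 - 18·3 + 3·3^2 = $21.
P = $237 exceeds min AVC = $21, so the firm stays open.
P = MC gives -189 - 36q + 9q^2 = 0, with roots -3 and 7. Take the larger (rising MC): q* = 7.
Check: AVC at q = 7 is $69 ≤ P, so revenue covers variable cost.
Profit = P·q − TC = 237·7 − 642 = $1017.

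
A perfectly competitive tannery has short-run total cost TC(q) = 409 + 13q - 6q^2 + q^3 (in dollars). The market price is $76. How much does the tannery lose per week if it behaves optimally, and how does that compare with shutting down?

Profit = -$17 at q = 7

AVC = 13 - 6q + q^2 has its minimum $4 at q = 3; price $76 clears that bar, so the firm operates.
MC = 13 - 12q + 3q^2. Setting P = MC and taking the root on the rising branch gives q* = 7.
TR = 76·7 = 532. TC = 409 + 140 = 549. Profit = 532 − 549 = -$17.
Shutting down would mean losing the fixed cost of $409, so operating at a loss of $17 is better by $392.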